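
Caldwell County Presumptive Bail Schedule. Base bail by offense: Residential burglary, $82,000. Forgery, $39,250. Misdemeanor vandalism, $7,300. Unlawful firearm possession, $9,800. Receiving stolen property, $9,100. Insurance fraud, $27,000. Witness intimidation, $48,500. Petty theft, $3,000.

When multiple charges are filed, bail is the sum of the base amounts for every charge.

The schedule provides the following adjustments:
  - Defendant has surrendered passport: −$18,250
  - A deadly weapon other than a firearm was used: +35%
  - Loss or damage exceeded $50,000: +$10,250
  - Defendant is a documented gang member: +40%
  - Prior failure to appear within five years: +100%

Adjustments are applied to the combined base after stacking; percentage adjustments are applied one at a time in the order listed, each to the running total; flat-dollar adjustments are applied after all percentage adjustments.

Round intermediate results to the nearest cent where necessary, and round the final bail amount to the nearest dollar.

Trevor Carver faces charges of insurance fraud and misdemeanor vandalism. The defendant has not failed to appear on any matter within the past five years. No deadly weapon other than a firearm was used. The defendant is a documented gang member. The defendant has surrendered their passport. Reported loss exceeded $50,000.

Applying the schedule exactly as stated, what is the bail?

Base amounts from the schedule: insurance fraud $27,000; misdemeanor vandalism $7,300.
Stacking rule: sum of all bases. $27,000 + $7,300 = $34,300.
Defendant is a documented gang member (+40%): $34,300 × 1.4 = $48,020.
Defendant has surrendered passport (−$18,250 flat): $48,020 − $18,250 = $29,770.
Loss or damage exceeded $50,000 (+$10,250 flat): $29,770 + $10,250 = $40,020.

$40,020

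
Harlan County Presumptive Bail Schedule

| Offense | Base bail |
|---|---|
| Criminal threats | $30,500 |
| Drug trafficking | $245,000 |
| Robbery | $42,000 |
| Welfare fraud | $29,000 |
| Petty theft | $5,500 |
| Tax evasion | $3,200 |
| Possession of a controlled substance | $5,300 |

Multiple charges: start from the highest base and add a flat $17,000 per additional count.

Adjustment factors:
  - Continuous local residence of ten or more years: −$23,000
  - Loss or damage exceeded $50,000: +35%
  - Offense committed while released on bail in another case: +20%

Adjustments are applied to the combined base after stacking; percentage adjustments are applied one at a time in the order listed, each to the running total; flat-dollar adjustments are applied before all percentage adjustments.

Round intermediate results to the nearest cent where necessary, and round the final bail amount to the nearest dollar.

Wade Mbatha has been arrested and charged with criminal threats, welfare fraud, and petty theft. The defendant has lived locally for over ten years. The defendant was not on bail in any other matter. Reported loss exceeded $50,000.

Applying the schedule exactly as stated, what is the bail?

$56,025

Base amounts from the schedule: criminal threats $30,500; welfare fraud $29,000; petty theft $5,500.
Stacking rule: highest base plus $17,000 per additional charge. Highest is criminal threats at $30,500; 2 additional charges → +$34,000. Combined base = $64,500.
Continuous local residence of ten or more years (−$23,000 flat): $64,500 − $23,000 = $41,500.
Loss or damage exceeded $50,000 (+35%): $41,500 × 1.35 = $56,025.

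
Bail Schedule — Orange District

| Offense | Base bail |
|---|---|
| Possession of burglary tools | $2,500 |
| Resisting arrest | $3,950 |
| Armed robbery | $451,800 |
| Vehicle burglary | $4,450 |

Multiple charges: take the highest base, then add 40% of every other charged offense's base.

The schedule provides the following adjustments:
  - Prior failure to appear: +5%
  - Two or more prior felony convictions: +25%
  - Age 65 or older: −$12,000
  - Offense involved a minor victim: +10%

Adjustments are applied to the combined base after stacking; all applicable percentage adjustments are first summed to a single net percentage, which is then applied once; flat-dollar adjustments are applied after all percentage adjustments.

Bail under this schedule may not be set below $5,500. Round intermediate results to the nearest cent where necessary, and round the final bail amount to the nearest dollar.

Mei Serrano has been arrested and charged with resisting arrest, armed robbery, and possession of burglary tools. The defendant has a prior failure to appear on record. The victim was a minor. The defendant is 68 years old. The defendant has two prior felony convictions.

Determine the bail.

$624,132

Base amounts from the schedule: resisting arrest $3,950; armed robbery $451,800; possession of burglary tools $2,500.
Stacking rule: highest base plus 40% of each additional charge. Highest is armed robbery at $451,800. Additional: $3,950 × 40% = $1,580; $2,500 × 40% = $1,000. Combined base = $451,800 + $2,580 = $454,380.
Net percentage adjustment: +5% +25% +10% = +40%. $454,380 × 1.4 = $636,132.
Age 65 or older (−$12,000 flat): $636,132 − $12,000 = $624,132.
$624,132 is at or above the $5,500 minimum.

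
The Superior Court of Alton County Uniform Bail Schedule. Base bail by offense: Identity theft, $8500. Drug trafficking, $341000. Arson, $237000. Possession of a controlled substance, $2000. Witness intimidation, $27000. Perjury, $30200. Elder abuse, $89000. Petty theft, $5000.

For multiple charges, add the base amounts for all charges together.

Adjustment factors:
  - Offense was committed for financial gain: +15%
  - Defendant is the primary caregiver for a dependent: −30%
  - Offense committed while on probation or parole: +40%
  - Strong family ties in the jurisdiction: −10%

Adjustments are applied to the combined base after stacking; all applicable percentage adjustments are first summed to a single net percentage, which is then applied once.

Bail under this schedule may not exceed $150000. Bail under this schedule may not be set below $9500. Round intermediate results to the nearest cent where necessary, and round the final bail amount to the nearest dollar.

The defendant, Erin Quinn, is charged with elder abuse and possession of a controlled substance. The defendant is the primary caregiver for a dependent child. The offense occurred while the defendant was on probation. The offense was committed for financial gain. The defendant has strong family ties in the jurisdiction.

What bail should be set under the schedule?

$104650

Base amounts from the schedule: elder abuse $89000; possession of a controlled substance $2000.
Stacking rule: sum of all bases. $89000 + $2000 = $91000.
Net percentage adjustment: +15% −30% +40% −10% = +15%. $91000 × 1.15 = $104650.
$104650 is within the $150000 maximum.
$104650 is at or above the $9500 minimum.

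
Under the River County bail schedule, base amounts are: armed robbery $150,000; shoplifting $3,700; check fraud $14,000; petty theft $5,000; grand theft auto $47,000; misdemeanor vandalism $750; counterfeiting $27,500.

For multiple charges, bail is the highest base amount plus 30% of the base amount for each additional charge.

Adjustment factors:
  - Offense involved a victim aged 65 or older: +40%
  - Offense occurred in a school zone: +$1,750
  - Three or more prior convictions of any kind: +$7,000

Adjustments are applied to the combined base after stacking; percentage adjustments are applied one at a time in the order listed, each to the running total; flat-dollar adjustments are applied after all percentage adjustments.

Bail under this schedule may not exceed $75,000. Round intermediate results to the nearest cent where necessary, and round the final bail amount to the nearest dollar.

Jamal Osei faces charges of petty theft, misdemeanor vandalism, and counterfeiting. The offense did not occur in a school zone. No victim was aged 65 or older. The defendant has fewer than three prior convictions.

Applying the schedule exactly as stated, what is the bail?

$29,225

Base amounts from the schedule: petty theft $5,000; misdemeanor vandalism $750; counterfeiting $27,500.
Stacking rule: highest base plus 30% of each additional charge. Highest is counterfeiting at $27,500. Additional: $5,000 × 30% = $1,500; $750 × 30% = $225. Combined base = $27,500 + $1,725 = $29,225.
No adjustment factors apply to this defendant.
$29,225 is within the $75,000 maximum.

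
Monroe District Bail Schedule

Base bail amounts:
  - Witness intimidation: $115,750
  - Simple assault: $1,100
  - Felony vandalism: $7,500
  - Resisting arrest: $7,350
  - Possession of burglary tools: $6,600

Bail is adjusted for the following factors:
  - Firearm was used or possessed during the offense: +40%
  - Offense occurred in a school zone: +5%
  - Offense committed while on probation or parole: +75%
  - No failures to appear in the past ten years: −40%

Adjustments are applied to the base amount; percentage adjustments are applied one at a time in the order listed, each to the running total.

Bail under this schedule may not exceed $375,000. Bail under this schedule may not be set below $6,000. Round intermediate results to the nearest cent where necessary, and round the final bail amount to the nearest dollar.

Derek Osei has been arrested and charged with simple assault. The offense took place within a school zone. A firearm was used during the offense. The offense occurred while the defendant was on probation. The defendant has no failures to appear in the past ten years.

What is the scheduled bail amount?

$6,000

Base amounts from the schedule: simple assault $1,100.
Single charge. Combined base = $1,100.
Firearm was used or possessed during the offense (+40%): $1,100 × 1.4 = $1,540.
Offense occurred in a school zone (+5%): $1,540 × 1.05 = $1,617.
Offense committed while on probation or parole (+75%): $1,617 × 1.75 = $2,829.75.
No failures to appear in the past ten years (−40%): $2,829.75 × 0.6 = $1,697.85.
$1,697.85 is within the $375,000 maximum.
Result $1,697.85 is below the minimum of $6,000; bail is set at the minimum $6,000.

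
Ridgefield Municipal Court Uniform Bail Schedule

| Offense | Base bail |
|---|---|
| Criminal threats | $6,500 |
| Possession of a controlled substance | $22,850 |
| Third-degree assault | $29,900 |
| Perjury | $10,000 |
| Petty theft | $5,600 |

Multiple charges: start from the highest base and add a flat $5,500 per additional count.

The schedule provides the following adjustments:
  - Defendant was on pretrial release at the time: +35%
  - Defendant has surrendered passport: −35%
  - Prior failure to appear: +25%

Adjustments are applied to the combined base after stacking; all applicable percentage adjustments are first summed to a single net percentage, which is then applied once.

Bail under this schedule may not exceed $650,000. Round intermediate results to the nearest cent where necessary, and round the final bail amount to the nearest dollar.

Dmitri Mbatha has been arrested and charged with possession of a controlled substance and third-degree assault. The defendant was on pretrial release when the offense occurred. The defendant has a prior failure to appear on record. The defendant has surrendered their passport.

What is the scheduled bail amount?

Base amounts from the schedule: possession of a controlled substance $22,850; third-degree assault $29,900.
Stacking rule: highest base plus $5,500 per additional charge. Highest is third-degree assault at $29,900; 1 additional charge → +$5,500. Combined base = $35,400.
Net percentage adjustment: +35% −35% +25% = +25%. $35,400 × 1.25 = $44,250.
$44,250 is within the $650,000 maximum.

$44,250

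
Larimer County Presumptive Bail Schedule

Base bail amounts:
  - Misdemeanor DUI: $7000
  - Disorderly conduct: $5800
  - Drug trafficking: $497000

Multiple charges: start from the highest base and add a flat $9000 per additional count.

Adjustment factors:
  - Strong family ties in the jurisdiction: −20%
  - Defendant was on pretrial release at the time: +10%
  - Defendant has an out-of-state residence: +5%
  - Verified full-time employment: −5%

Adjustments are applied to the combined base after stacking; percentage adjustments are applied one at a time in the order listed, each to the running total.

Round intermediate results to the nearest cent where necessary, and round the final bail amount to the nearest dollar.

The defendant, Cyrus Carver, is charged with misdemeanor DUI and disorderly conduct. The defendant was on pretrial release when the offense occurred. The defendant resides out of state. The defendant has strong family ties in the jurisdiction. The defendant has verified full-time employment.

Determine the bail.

Base amounts from the schedule: misdemeanor DUI $7000; disorderly conduct $5800.
Stacking rule: highest base plus $9000 per additional charge. Highest is misdemeanor DUI at $7000; 1 additional charge → +$9000. Combined base = $16000.
Strong family ties in the jurisdiction (−20%): $16000 × 0.8 = $12800.
Defendant was on pretrial release at the time (+10%): $12800 × 1.1 = $14080.
Defendant has an out-of-state residence (+5%): $14080 × 1.05 = $14784.
Verified full-time employment (−5%): $14784 × 0.95 = $14044.80.
Rounded to the nearest dollar: $14045.

$14045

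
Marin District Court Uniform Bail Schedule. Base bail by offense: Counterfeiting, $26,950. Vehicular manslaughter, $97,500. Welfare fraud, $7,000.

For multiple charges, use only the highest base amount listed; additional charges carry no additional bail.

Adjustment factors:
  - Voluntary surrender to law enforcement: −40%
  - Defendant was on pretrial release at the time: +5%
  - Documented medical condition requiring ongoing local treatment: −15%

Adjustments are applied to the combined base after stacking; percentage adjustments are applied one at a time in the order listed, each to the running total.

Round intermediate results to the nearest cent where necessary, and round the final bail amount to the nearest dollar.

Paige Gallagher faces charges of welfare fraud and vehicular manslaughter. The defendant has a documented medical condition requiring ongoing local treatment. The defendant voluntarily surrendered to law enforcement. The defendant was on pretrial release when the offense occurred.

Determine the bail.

$52,211

Base amounts from the schedule: welfare fraud $7,000; vehicular manslaughter $97,500.
Stacking rule: use the highest base only. Highest is vehicular manslaughter at $97,500. Combined base = $97,500.
Voluntary surrender to law enforcement (−40%): $97,500 × 0.6 = $58,500.
Defendant was on pretrial release at the time (+5%): $58,500 × 1.05 = $61,425.
Documented medical condition requiring ongoing local treatment (−15%): $61,425 × 0.85 = $52,211.25.
Rounded to the nearest dollar: $52,211.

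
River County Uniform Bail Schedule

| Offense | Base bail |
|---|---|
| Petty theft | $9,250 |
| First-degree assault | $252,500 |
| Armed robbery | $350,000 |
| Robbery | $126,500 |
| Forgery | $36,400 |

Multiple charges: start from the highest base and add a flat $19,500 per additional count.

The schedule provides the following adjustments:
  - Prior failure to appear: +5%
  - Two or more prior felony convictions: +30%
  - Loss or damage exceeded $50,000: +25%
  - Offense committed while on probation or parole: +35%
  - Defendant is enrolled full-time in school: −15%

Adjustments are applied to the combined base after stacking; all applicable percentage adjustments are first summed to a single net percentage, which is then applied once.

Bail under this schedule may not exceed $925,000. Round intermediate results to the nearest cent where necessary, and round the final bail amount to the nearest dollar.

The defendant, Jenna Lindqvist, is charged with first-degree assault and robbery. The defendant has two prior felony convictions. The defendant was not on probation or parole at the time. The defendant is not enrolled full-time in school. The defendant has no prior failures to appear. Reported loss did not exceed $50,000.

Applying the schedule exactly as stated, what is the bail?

$353,600

Base amounts from the schedule: first-degree assault $252,500; robbery $126,500.
Stacking rule: highest base plus $19,500 per additional charge. Highest is first-degree assault at $252,500; 1 additional charge → +$19,500. Combined base = $272,000.
Two or more prior felony convictions (+30%): $272,000 × 1.3 = $353,600.
$353,600 is within the $925,000 maximum.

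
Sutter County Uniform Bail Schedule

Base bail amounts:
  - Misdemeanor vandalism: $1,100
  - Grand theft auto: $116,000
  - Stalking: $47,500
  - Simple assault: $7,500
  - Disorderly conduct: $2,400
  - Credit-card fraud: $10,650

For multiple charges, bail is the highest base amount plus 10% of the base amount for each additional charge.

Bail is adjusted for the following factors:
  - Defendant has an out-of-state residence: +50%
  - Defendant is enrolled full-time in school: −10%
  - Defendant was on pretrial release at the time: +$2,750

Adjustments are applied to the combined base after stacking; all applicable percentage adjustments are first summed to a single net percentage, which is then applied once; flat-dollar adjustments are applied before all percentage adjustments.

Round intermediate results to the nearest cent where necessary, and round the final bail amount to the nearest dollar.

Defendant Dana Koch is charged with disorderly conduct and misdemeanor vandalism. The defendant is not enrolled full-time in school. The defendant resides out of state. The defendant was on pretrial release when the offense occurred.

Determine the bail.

Base amounts from the schedule: disorderly conduct $2,400; misdemeanor vandalism $1,100.
Stacking rule: highest base plus 10% of each additional charge. Highest is disorderly conduct at $2,400. Additional: $1,100 × 10% = $110. Combined base = $2,400 + $110 = $2,510.
Defendant was on pretrial release at the time (+$2,750 flat): $2,510 + $2,750 = $5,260.
Defendant has an out-of-state residence (+50%): $5,260 × 1.5 = $7,890.

$7,890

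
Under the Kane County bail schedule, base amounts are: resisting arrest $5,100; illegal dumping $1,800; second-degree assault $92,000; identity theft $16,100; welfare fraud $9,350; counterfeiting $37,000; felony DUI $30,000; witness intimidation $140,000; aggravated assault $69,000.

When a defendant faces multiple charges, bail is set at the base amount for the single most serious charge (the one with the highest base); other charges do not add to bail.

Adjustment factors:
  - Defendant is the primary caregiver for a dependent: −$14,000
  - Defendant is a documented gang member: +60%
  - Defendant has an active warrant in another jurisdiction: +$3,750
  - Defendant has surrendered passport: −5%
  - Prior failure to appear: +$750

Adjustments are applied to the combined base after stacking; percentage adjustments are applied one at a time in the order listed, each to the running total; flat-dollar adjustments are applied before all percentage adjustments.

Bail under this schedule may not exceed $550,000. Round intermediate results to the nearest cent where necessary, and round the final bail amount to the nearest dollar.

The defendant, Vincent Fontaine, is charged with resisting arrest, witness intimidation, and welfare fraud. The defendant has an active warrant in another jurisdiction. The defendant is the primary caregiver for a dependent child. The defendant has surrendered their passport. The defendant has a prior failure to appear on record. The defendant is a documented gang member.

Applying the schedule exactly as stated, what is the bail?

Base amounts from the schedule: resisting arrest $5,100; witness intimidation $140,000; welfare fraud $9,350.
Stacking rule: use the highest base only. Highest is witness intimidation at $140,000. Combined base = $140,000.
Defendant is the primary caregiver for a dependent (−$14,000 flat): $140,000 − $14,000 = $126,000.
Defendant has an active warrant in another jurisdiction (+$3,750 flat): $126,000 + $3,750 = $129,750.
Prior failure to appear (+$750 flat): $129,750 + $750 = $130,500.
Defendant is a documented gang member (+60%): $130,500 × 1.6 = $208,800.
Defendant has surrendered passport (−5%): $208,800 × 0.95 = $198,360.
$198,360 is within the $550,000 maximum.

$198,360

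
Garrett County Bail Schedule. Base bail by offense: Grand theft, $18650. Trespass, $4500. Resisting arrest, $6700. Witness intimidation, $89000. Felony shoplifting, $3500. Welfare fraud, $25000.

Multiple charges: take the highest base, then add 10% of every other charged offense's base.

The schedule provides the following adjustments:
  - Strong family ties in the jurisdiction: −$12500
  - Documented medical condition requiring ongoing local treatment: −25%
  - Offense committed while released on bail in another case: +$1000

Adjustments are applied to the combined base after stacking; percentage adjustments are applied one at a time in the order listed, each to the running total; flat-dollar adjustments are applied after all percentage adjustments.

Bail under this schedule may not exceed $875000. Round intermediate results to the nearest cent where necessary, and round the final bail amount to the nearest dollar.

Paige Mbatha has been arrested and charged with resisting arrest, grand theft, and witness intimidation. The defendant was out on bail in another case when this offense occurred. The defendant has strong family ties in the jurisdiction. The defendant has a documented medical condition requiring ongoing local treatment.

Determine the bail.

Base amounts from the schedule: resisting arrest $6700; grand theft $18650; witness intimidation $89000.
Stacking rule: highest base plus 10% of each additional charge. Highest is witness intimidation at $89000. Additional: $6700 × 10% = $670; $18650 × 10% = $1865. Combined base = $89000 + $2535 = $91535.
Documented medical condition requiring ongoing local treatment (−25%): $91535 × 0.75 = $68651.25.
Strong family ties in the jurisdiction (−$12500 flat): $68651.25 − $12500 = $56151.25.
Offense committed while released on bail in another case (+$1000 flat): $56151.25 + $1000 = $57151.25.
$57151.25 is within the $875000 maximum.
Rounded to the nearest dollar: $57151.

$57151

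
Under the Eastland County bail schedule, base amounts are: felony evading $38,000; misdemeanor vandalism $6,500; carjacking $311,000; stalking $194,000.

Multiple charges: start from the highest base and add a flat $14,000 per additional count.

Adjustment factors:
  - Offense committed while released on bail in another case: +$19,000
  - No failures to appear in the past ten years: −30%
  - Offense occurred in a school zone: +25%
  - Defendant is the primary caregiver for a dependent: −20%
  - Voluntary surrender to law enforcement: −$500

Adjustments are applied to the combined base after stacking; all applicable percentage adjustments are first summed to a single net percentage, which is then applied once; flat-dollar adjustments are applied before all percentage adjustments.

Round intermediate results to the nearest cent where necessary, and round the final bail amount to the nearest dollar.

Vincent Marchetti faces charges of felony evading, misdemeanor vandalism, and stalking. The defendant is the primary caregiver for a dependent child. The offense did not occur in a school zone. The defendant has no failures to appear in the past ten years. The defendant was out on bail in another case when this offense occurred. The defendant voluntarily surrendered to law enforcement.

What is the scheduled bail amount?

Base amounts from the schedule: felony evading $38,000; misdemeanor vandalism $6,500; stalking $194,000.
Stacking rule: highest base plus $14,000 per additional charge. Highest is stalking at $194,000; 2 additional charges → +$28,000. Combined base = $222,000.
Offense committed while released on bail in another case (+$19,000 flat): $222,000 + $19,000 = $241,000.
Voluntary surrender to law enforcement (−$500 flat): $241,000 − $500 = $240,500.
Net percentage adjustment: −30% −20% = −50%. $240,500 × 0.5 = $120,250.

$120,250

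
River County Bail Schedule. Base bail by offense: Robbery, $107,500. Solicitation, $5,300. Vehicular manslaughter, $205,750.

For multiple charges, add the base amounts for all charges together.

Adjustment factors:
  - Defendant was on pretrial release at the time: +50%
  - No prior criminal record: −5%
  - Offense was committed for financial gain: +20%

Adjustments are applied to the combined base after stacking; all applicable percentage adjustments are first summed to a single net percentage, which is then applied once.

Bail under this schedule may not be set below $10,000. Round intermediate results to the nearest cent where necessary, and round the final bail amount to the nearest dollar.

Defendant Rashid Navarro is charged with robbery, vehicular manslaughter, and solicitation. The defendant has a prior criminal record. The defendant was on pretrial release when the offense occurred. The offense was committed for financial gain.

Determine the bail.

$541,535

Base amounts from the schedule: robbery $107,500; vehicular manslaughter $205,750; solicitation $5,300.
Stacking rule: sum of all bases. $107,500 + $205,750 + $5,300 = $318,550.
Net percentage adjustment: +50% +20% = +70%. $318,550 × 1.7 = $541,535.
$541,535 is at or above the $10,000 minimum.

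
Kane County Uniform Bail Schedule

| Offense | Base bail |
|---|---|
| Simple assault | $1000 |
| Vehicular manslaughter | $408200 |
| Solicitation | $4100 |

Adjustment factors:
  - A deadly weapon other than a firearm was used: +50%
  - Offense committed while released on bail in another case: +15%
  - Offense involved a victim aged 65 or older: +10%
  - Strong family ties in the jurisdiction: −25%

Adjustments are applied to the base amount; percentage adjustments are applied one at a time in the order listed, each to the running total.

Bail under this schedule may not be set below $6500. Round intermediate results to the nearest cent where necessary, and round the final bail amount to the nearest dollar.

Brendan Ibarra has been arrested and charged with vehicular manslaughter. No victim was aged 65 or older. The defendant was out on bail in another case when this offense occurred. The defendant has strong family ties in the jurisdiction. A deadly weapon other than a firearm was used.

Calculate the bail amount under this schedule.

Base amounts from the schedule: vehicular manslaughter $408200.
Single charge. Combined base = $408200.
A deadly weapon other than a firearm was used (+50%): $408200 × 1.5 = $612300.
Offense committed while released on bail in another case (+15%): $612300 × 1.15 = $704145.
Strong family ties in the jurisdiction (−25%): $704145 × 0.75 = $528108.75.
$528108.75 is at or above the $6500 minimum.
Rounded to the nearest dollar: $528109.

$528109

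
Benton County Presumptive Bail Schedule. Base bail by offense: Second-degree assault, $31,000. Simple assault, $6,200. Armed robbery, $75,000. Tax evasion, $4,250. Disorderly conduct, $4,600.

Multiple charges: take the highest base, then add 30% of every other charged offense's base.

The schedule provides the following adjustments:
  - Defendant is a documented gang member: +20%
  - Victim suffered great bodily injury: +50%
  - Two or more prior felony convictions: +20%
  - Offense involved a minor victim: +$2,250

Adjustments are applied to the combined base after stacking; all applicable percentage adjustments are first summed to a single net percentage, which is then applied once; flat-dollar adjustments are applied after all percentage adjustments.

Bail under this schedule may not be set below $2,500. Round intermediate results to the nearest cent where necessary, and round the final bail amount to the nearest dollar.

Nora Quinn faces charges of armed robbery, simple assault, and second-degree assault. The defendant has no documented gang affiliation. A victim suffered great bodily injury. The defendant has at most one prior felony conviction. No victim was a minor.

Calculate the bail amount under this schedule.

Base amounts from the schedule: armed robbery $75,000; simple assault $6,200; second-degree assault $31,000.
Stacking rule: highest base plus 30% of each additional charge. Highest is armed robbery at $75,000. Additional: $6,200 × 30% = $1,860; $31,000 × 30% = $9,300. Combined base = $75,000 + $11,160 = $86,160.
Victim suffered great bodily injury (+50%): $86,160 × 1.5 = $129,240.
$129,240 is at or above the $2,500 minimum.

$129,240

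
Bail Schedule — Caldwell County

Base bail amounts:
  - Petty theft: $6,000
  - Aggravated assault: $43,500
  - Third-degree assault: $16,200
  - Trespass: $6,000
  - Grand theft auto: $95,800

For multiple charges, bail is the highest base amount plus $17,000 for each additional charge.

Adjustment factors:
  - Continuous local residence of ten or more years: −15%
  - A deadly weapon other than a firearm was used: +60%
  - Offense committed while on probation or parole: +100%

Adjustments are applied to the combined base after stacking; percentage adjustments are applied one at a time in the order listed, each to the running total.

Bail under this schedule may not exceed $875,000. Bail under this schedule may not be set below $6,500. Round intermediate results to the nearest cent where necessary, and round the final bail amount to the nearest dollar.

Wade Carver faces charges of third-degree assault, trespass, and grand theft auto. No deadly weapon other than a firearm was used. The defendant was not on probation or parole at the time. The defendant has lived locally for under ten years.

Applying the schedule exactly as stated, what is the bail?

$129,800

Base amounts from the schedule: third-degree assault $16,200; trespass $6,000; grand theft auto $95,800.
Stacking rule: highest base plus $17,000 per additional charge. Highest is grand theft auto at $95,800; 2 additional charges → +$34,000. Combined base = $129,800.
No adjustment factors apply to this defendant.
$129,800 is within the $875,000 maximum.
$129,800 is at or above the $6,500 minimum.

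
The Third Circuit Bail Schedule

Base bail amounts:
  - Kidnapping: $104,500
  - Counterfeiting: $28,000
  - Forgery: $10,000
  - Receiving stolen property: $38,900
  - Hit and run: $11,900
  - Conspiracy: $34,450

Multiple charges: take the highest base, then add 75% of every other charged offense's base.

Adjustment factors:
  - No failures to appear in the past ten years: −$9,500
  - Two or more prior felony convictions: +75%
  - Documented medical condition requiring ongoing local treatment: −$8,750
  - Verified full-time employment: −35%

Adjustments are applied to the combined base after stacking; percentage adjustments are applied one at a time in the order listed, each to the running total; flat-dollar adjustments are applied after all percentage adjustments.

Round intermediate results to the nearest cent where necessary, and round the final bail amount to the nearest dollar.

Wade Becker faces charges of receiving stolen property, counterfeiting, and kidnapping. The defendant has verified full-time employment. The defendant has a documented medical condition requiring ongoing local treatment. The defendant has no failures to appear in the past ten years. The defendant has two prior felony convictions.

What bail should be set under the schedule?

$157,693

Base amounts from the schedule: receiving stolen property $38,900; counterfeiting $28,000; kidnapping $104,500.
Stacking rule: highest base plus 75% of each additional charge. Highest is kidnapping at $104,500. Additional: $38,900 × 75% = $29,175; $28,000 × 75% = $21,000. Combined base = $104,500 + $50,175 = $154,675.
Two or more prior felony convictions (+75%): $154,675 × 1.75 = $270,681.25.
Verified full-time employment (−35%): $270,681.25 × 0.65 = $175,942.81.
No failures to appear in the past ten years (−$9,500 flat): $175,942.81 − $9,500 = $166,442.81.
Documented medical condition requiring ongoing local treatment (−$8,750 flat): $166,442.81 − $8,750 = $157,692.81.
Rounded to the nearest dollar: $157,693.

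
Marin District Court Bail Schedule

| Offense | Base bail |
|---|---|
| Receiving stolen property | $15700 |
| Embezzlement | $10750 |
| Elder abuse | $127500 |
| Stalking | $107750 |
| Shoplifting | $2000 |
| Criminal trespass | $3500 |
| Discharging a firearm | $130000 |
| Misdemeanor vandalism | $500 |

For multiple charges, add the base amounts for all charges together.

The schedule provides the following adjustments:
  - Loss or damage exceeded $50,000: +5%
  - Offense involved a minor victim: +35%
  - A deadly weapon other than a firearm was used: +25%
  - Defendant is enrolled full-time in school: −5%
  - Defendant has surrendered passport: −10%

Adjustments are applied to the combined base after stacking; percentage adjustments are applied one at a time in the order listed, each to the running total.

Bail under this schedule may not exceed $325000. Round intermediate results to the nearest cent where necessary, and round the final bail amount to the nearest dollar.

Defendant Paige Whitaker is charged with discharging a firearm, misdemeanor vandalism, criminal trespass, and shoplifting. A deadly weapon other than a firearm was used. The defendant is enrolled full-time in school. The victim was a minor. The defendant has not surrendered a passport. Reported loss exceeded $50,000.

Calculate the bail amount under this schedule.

$228926

Base amounts from the schedule: discharging a firearm $130000; misdemeanor vandalism $500; criminal trespass $3500; shoplifting $2000.
Stacking rule: sum of all bases. $130000 + $500 + $3500 + $2000 = $136000.
Loss or damage exceeded $50,000 (+5%): $136000 × 1.05 = $142800.
Offense involved a minor victim (+35%): $142800 × 1.35 = $192780.
A deadly weapon other than a firearm was used (+25%): $192780 × 1.25 = $240975.
Defendant is enrolled full-time in school (−5%): $240975 × 0.95 = $228926.25.
$228926.25 is within the $325000 maximum.
Rounded to the nearest dollar: $228926.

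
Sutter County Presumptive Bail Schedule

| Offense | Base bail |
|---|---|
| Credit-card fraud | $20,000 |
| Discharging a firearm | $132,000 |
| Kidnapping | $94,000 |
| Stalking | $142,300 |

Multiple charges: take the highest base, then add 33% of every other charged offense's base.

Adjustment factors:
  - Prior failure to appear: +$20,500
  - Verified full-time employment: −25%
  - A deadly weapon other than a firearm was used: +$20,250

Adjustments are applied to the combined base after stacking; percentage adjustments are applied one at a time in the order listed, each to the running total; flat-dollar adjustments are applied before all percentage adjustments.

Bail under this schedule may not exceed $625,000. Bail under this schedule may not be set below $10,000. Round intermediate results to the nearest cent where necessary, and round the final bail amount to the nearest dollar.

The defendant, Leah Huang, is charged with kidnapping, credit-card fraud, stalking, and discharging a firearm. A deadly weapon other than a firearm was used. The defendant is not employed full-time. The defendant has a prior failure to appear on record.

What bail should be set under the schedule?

Base amounts from the schedule: kidnapping $94,000; credit-card fraud $20,000; stalking $142,300; discharging a firearm $132,000.
Stacking rule: highest base plus 33% of each additional charge. Highest is stalking at $142,300. Additional: $94,000 × 33% = $31,020; $20,000 × 33% = $6,600; $132,000 × 33% = $43,560. Combined base = $142,300 + $81,180 = $223,480.
Prior failure to appear (+$20,500 flat): $223,480 + $20,500 = $243,980.
A deadly weapon other than a firearm was used (+$20,250 flat): $243,980 + $20,250 = $264,230.
$264,230 is within the $625,000 maximum.
$264,230 is at or above the $10,000 minimum.

$264,230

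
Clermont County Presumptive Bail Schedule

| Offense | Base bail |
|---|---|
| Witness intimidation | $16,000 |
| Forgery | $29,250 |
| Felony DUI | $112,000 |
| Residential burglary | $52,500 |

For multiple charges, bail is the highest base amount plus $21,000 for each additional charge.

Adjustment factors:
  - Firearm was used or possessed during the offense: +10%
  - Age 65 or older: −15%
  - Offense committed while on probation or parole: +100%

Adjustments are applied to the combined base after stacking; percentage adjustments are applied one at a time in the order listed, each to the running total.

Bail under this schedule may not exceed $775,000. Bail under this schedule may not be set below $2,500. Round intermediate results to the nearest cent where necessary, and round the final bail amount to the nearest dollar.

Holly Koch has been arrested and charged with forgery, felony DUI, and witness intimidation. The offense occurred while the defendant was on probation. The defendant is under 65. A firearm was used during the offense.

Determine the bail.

$338,800

Base amounts from the schedule: forgery $29,250; felony DUI $112,000; witness intimidation $16,000.
Stacking rule: highest base plus $21,000 per additional charge. Highest is felony DUI at $112,000; 2 additional charges → +$42,000. Combined base = $154,000.
Firearm was used or possessed during the offense (+10%): $154,000 × 1.1 = $169,400.
Offense committed while on probation or parole (+100%): $169,400 × 2 = $338,800.
$338,800 is within the $775,000 maximum.
$338,800 is at or above the $2,500 minimum.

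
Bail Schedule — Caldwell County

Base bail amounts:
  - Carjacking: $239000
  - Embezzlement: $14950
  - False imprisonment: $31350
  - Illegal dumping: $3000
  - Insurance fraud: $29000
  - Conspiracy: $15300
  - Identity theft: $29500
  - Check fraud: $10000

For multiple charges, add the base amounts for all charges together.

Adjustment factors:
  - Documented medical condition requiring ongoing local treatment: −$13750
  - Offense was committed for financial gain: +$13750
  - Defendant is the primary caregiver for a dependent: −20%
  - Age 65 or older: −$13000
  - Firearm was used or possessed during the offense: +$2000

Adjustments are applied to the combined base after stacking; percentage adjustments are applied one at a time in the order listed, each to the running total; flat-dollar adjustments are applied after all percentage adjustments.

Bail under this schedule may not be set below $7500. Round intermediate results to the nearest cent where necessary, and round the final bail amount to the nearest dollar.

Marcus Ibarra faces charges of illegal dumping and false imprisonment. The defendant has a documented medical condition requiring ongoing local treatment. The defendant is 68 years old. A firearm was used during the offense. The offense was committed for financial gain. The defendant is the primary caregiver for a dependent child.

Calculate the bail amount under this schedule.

Base amounts from the schedule: illegal dumping $3000; false imprisonment $31350.
Stacking rule: sum of all bases. $3000 + $31350 = $34350.
Defendant is the primary caregiver for a dependent (−20%): $34350 × 0.8 = $27480.
Documented medical condition requiring ongoing local treatment (−$13750 flat): $27480 − $13750 = $13730.
Offense was committed for financial gain (+$13750 flat): $13730 + $13750 = $27480.
Age 65 or older (−$13000 flat): $27480 − $13000 = $14480.
Firearm was used or possessed during the offense (+$2000 flat): $14480 + $2000 = $16480.
$16480 is at or above the $7500 minimum.

$16480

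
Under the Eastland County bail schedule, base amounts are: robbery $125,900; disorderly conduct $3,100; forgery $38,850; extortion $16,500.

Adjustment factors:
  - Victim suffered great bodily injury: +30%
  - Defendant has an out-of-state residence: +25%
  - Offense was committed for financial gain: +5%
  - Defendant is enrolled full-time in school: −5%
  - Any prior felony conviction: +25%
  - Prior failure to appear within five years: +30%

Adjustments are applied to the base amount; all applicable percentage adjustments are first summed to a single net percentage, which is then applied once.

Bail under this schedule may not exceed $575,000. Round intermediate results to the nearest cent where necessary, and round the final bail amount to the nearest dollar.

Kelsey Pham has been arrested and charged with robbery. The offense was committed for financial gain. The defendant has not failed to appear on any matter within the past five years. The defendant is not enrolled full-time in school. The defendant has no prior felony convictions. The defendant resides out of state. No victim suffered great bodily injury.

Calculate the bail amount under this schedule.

$163,670

Base amounts from the schedule: robbery $125,900.
Single charge. Combined base = $125,900.
Net percentage adjustment: +25% +5% = +30%. $125,900 × 1.3 = $163,670.
$163,670 is within the $575,000 maximum.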